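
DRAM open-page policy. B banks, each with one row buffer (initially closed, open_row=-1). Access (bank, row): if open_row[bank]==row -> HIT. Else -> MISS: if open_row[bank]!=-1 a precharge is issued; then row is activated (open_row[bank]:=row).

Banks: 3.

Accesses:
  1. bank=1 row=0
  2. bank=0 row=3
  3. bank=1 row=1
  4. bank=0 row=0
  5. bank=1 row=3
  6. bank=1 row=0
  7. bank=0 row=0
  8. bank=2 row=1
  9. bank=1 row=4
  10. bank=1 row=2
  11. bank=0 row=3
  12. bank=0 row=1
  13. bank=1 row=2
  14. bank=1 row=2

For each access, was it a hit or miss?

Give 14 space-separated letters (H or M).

Acc 1: bank1 row0 -> MISS (open row0); precharges=0
Acc 2: bank0 row3 -> MISS (open row3); precharges=0
Acc 3: bank1 row1 -> MISS (open row1); precharges=1
Acc 4: bank0 row0 -> MISS (open row0); precharges=2
Acc 5: bank1 row3 -> MISS (open row3); precharges=3
Acc 6: bank1 row0 -> MISS (open row0); precharges=4
Acc 7: bank0 row0 -> HIT
Acc 8: bank2 row1 -> MISS (open row1); precharges=4
Acc 9: bank1 row4 -> MISS (open row4); precharges=5
Acc 10: bank1 row2 -> MISS (open row2); precharges=6
Acc 11: bank0 row3 -> MISS (open row3); precharges=7
Acc 12: bank0 row1 -> MISS (open row1); precharges=8
Acc 13: bank1 row2 -> HIT
Acc 14: bank1 row2 -> HIT

Answer: M M M M M M H M M M M M H H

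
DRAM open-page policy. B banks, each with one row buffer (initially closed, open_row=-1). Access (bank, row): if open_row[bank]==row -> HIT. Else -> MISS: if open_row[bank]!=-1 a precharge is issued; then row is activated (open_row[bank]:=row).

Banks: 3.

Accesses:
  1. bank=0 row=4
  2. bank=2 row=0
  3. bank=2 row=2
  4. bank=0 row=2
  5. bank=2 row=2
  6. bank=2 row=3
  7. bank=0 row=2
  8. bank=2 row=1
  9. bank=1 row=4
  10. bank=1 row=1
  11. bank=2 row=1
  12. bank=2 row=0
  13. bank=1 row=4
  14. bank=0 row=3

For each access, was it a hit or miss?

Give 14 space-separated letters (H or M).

Acc 1: bank0 row4 -> MISS (open row4); precharges=0
Acc 2: bank2 row0 -> MISS (open row0); precharges=0
Acc 3: bank2 row2 -> MISS (open row2); precharges=1
Acc 4: bank0 row2 -> MISS (open row2); precharges=2
Acc 5: bank2 row2 -> HIT
Acc 6: bank2 row3 -> MISS (open row3); precharges=3
Acc 7: bank0 row2 -> HIT
Acc 8: bank2 row1 -> MISS (open row1); precharges=4
Acc 9: bank1 row4 -> MISS (open row4); precharges=4
Acc 10: bank1 row1 -> MISS (open row1); precharges=5
Acc 11: bank2 row1 -> HIT
Acc 12: bank2 row0 -> MISS (open row0); precharges=6
Acc 13: bank1 row4 -> MISS (open row4); precharges=7
Acc 14: bank0 row3 -> MISS (open row3); precharges=8

Answer: M M M M H M H M M M H M M M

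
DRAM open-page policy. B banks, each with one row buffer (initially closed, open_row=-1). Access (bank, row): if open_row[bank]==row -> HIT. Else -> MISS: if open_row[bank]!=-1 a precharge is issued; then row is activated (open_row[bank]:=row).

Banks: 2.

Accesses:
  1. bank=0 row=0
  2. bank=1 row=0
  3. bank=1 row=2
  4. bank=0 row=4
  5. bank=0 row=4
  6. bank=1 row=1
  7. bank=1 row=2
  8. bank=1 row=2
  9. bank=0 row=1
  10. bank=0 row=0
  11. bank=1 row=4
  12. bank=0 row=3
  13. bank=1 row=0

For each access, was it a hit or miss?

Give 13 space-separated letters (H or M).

Answer: M M M M H M M H M M M M M

Derivation:
Acc 1: bank0 row0 -> MISS (open row0); precharges=0
Acc 2: bank1 row0 -> MISS (open row0); precharges=0
Acc 3: bank1 row2 -> MISS (open row2); precharges=1
Acc 4: bank0 row4 -> MISS (open row4); precharges=2
Acc 5: bank0 row4 -> HIT
Acc 6: bank1 row1 -> MISS (open row1); precharges=3
Acc 7: bank1 row2 -> MISS (open row2); precharges=4
Acc 8: bank1 row2 -> HIT
Acc 9: bank0 row1 -> MISS (open row1); precharges=5
Acc 10: bank0 row0 -> MISS (open row0); precharges=6
Acc 11: bank1 row4 -> MISS (open row4); precharges=7
Acc 12: bank0 row3 -> MISS (open row3); precharges=8
Acc 13: bank1 row0 -> MISS (open row0); precharges=9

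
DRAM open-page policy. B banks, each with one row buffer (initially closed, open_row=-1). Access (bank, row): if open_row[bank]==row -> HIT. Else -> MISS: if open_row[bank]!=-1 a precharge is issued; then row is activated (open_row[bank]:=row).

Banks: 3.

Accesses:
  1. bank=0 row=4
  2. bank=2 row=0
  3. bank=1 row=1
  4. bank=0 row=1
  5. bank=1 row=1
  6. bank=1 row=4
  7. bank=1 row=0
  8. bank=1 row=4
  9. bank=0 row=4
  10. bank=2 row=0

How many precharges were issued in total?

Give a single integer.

Acc 1: bank0 row4 -> MISS (open row4); precharges=0
Acc 2: bank2 row0 -> MISS (open row0); precharges=0
Acc 3: bank1 row1 -> MISS (open row1); precharges=0
Acc 4: bank0 row1 -> MISS (open row1); precharges=1
Acc 5: bank1 row1 -> HIT
Acc 6: bank1 row4 -> MISS (open row4); precharges=2
Acc 7: bank1 row0 -> MISS (open row0); precharges=3
Acc 8: bank1 row4 -> MISS (open row4); precharges=4
Acc 9: bank0 row4 -> MISS (open row4); precharges=5
Acc 10: bank2 row0 -> HIT

Answer: 5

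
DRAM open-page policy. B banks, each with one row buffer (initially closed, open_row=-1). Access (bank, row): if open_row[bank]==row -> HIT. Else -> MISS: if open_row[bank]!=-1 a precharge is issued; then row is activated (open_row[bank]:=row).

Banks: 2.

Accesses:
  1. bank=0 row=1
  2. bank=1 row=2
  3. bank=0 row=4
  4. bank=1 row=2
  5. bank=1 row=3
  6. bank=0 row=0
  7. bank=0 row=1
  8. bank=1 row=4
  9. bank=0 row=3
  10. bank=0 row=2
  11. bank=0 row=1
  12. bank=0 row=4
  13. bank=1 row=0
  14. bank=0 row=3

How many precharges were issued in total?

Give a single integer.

Answer: 11

Derivation:
Acc 1: bank0 row1 -> MISS (open row1); precharges=0
Acc 2: bank1 row2 -> MISS (open row2); precharges=0
Acc 3: bank0 row4 -> MISS (open row4); precharges=1
Acc 4: bank1 row2 -> HIT
Acc 5: bank1 row3 -> MISS (open row3); precharges=2
Acc 6: bank0 row0 -> MISS (open row0); precharges=3
Acc 7: bank0 row1 -> MISS (open row1); precharges=4
Acc 8: bank1 row4 -> MISS (open row4); precharges=5
Acc 9: bank0 row3 -> MISS (open row3); precharges=6
Acc 10: bank0 row2 -> MISS (open row2); precharges=7
Acc 11: bank0 row1 -> MISS (open row1); precharges=8
Acc 12: bank0 row4 -> MISS (open row4); precharges=9
Acc 13: bank1 row0 -> MISS (open row0); precharges=10
Acc 14: bank0 row3 -> MISS (open row3); precharges=11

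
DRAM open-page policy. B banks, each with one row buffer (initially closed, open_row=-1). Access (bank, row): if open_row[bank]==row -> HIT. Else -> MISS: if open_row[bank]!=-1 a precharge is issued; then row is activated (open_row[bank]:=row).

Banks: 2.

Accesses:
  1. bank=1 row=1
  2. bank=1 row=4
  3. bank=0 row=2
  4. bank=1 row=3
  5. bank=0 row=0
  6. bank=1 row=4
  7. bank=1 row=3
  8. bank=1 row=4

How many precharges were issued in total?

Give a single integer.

Acc 1: bank1 row1 -> MISS (open row1); precharges=0
Acc 2: bank1 row4 -> MISS (open row4); precharges=1
Acc 3: bank0 row2 -> MISS (open row2); precharges=1
Acc 4: bank1 row3 -> MISS (open row3); precharges=2
Acc 5: bank0 row0 -> MISS (open row0); precharges=3
Acc 6: bank1 row4 -> MISS (open row4); precharges=4
Acc 7: bank1 row3 -> MISS (open row3); precharges=5
Acc 8: bank1 row4 -> MISS (open row4); precharges=6

Answer: 6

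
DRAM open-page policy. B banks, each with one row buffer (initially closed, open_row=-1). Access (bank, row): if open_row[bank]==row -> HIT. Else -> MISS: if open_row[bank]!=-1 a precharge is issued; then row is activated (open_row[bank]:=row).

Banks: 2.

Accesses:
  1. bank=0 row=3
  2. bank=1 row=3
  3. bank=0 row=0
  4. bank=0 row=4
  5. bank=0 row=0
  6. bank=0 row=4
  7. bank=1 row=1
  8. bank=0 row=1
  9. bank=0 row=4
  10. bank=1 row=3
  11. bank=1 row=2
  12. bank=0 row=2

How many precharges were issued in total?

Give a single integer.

Answer: 10

Derivation:
Acc 1: bank0 row3 -> MISS (open row3); precharges=0
Acc 2: bank1 row3 -> MISS (open row3); precharges=0
Acc 3: bank0 row0 -> MISS (open row0); precharges=1
Acc 4: bank0 row4 -> MISS (open row4); precharges=2
Acc 5: bank0 row0 -> MISS (open row0); precharges=3
Acc 6: bank0 row4 -> MISS (open row4); precharges=4
Acc 7: bank1 row1 -> MISS (open row1); precharges=5
Acc 8: bank0 row1 -> MISS (open row1); precharges=6
Acc 9: bank0 row4 -> MISS (open row4); precharges=7
Acc 10: bank1 row3 -> MISS (open row3); precharges=8
Acc 11: bank1 row2 -> MISS (open row2); precharges=9
Acc 12: bank0 row2 -> MISS (open row2); precharges=10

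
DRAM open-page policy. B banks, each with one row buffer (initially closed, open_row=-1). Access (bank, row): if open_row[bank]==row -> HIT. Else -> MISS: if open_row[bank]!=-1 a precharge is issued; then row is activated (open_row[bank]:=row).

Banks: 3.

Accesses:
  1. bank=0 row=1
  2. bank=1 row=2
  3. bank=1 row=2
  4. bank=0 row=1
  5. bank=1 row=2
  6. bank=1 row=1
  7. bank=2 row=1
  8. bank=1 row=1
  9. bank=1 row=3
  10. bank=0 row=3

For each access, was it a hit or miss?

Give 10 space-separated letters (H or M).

Answer: M M H H H M M H M M

Derivation:
Acc 1: bank0 row1 -> MISS (open row1); precharges=0
Acc 2: bank1 row2 -> MISS (open row2); precharges=0
Acc 3: bank1 row2 -> HIT
Acc 4: bank0 row1 -> HIT
Acc 5: bank1 row2 -> HIT
Acc 6: bank1 row1 -> MISS (open row1); precharges=1
Acc 7: bank2 row1 -> MISS (open row1); precharges=1
Acc 8: bank1 row1 -> HIT
Acc 9: bank1 row3 -> MISS (open row3); precharges=2
Acc 10: bank0 row3 -> MISS (open row3); precharges=3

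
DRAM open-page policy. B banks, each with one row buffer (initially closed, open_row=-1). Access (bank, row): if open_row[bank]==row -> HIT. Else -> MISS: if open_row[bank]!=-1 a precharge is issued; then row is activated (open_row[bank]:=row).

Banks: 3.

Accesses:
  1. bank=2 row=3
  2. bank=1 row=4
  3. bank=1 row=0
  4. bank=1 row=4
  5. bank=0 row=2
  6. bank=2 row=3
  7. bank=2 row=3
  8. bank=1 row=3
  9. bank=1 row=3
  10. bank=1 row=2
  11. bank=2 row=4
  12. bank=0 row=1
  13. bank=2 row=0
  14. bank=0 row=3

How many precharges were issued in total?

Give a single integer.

Acc 1: bank2 row3 -> MISS (open row3); precharges=0
Acc 2: bank1 row4 -> MISS (open row4); precharges=0
Acc 3: bank1 row0 -> MISS (open row0); precharges=1
Acc 4: bank1 row4 -> MISS (open row4); precharges=2
Acc 5: bank0 row2 -> MISS (open row2); precharges=2
Acc 6: bank2 row3 -> HIT
Acc 7: bank2 row3 -> HIT
Acc 8: bank1 row3 -> MISS (open row3); precharges=3
Acc 9: bank1 row3 -> HIT
Acc 10: bank1 row2 -> MISS (open row2); precharges=4
Acc 11: bank2 row4 -> MISS (open row4); precharges=5
Acc 12: bank0 row1 -> MISS (open row1); precharges=6
Acc 13: bank2 row0 -> MISS (open row0); precharges=7
Acc 14: bank0 row3 -> MISS (open row3); precharges=8

Answer: 8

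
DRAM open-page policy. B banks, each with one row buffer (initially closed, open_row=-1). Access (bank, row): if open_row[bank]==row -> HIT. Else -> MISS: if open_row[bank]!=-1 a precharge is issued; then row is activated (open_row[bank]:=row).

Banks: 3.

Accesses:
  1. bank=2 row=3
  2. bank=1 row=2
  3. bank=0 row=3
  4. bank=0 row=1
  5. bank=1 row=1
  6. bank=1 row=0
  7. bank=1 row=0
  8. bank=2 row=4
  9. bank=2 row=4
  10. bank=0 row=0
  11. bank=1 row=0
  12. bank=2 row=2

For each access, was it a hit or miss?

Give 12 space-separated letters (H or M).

Acc 1: bank2 row3 -> MISS (open row3); precharges=0
Acc 2: bank1 row2 -> MISS (open row2); precharges=0
Acc 3: bank0 row3 -> MISS (open row3); precharges=0
Acc 4: bank0 row1 -> MISS (open row1); precharges=1
Acc 5: bank1 row1 -> MISS (open row1); precharges=2
Acc 6: bank1 row0 -> MISS (open row0); precharges=3
Acc 7: bank1 row0 -> HIT
Acc 8: bank2 row4 -> MISS (open row4); precharges=4
Acc 9: bank2 row4 -> HIT
Acc 10: bank0 row0 -> MISS (open row0); precharges=5
Acc 11: bank1 row0 -> HIT
Acc 12: bank2 row2 -> MISS (open row2); precharges=6

Answer: M M M M M M H M H M H M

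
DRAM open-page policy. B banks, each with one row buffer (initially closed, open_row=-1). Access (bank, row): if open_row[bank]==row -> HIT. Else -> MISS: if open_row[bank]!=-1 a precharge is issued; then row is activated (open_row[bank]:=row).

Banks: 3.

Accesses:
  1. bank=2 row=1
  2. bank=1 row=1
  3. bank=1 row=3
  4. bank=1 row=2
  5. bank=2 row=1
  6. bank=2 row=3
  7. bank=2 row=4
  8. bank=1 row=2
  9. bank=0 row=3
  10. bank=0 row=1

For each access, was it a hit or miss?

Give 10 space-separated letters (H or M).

Answer: M M M M H M M H M M

Derivation:
Acc 1: bank2 row1 -> MISS (open row1); precharges=0
Acc 2: bank1 row1 -> MISS (open row1); precharges=0
Acc 3: bank1 row3 -> MISS (open row3); precharges=1
Acc 4: bank1 row2 -> MISS (open row2); precharges=2
Acc 5: bank2 row1 -> HIT
Acc 6: bank2 row3 -> MISS (open row3); precharges=3
Acc 7: bank2 row4 -> MISS (open row4); precharges=4
Acc 8: bank1 row2 -> HIT
Acc 9: bank0 row3 -> MISS (open row3); precharges=4
Acc 10: bank0 row1 -> MISS (open row1); precharges=5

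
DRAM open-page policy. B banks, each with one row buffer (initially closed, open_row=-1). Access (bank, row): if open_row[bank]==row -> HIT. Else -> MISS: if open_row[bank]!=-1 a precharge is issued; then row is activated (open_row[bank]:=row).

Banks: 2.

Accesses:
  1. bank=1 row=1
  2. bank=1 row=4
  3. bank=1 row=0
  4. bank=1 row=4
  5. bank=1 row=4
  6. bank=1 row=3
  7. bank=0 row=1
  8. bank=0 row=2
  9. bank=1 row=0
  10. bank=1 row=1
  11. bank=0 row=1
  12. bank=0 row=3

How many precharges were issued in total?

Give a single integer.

Answer: 9

Derivation:
Acc 1: bank1 row1 -> MISS (open row1); precharges=0
Acc 2: bank1 row4 -> MISS (open row4); precharges=1
Acc 3: bank1 row0 -> MISS (open row0); precharges=2
Acc 4: bank1 row4 -> MISS (open row4); precharges=3
Acc 5: bank1 row4 -> HIT
Acc 6: bank1 row3 -> MISS (open row3); precharges=4
Acc 7: bank0 row1 -> MISS (open row1); precharges=4
Acc 8: bank0 row2 -> MISS (open row2); precharges=5
Acc 9: bank1 row0 -> MISS (open row0); precharges=6
Acc 10: bank1 row1 -> MISS (open row1); precharges=7
Acc 11: bank0 row1 -> MISS (open row1); precharges=8
Acc 12: bank0 row3 -> MISS (open row3); precharges=9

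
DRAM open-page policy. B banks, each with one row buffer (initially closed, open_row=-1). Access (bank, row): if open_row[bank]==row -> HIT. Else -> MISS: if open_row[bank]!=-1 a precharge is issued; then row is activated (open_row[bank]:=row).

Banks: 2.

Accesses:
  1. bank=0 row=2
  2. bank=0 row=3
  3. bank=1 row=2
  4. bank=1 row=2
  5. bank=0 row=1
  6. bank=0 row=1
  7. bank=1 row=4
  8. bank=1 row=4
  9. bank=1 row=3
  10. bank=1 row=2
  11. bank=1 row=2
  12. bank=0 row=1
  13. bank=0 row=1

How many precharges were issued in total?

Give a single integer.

Answer: 5

Derivation:
Acc 1: bank0 row2 -> MISS (open row2); precharges=0
Acc 2: bank0 row3 -> MISS (open row3); precharges=1
Acc 3: bank1 row2 -> MISS (open row2); precharges=1
Acc 4: bank1 row2 -> HIT
Acc 5: bank0 row1 -> MISS (open row1); precharges=2
Acc 6: bank0 row1 -> HIT
Acc 7: bank1 row4 -> MISS (open row4); precharges=3
Acc 8: bank1 row4 -> HIT
Acc 9: bank1 row3 -> MISS (open row3); precharges=4
Acc 10: bank1 row2 -> MISS (open row2); precharges=5
Acc 11: bank1 row2 -> HIT
Acc 12: bank0 row1 -> HIT
Acc 13: bank0 row1 -> HIT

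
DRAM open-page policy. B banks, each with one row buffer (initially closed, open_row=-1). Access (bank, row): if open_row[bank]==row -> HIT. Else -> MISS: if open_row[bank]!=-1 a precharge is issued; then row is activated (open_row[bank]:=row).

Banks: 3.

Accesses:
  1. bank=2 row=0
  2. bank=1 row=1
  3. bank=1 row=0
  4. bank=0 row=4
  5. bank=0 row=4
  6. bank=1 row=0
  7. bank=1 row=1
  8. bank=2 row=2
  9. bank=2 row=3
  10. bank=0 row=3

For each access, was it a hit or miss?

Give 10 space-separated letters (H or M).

Answer: M M M M H H M M M M

Derivation:
Acc 1: bank2 row0 -> MISS (open row0); precharges=0
Acc 2: bank1 row1 -> MISS (open row1); precharges=0
Acc 3: bank1 row0 -> MISS (open row0); precharges=1
Acc 4: bank0 row4 -> MISS (open row4); precharges=1
Acc 5: bank0 row4 -> HIT
Acc 6: bank1 row0 -> HIT
Acc 7: bank1 row1 -> MISS (open row1); precharges=2
Acc 8: bank2 row2 -> MISS (open row2); precharges=3
Acc 9: bank2 row3 -> MISS (open row3); precharges=4
Acc 10: bank0 row3 -> MISS (open row3); precharges=5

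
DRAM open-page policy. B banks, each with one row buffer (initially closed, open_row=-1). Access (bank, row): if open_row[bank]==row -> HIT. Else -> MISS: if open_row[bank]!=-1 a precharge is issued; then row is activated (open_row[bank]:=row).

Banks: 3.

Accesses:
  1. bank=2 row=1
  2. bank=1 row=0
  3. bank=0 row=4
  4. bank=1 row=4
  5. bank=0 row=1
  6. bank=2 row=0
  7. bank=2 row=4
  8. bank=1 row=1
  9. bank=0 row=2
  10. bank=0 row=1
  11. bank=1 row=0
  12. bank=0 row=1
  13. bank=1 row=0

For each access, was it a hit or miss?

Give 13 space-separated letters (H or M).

Acc 1: bank2 row1 -> MISS (open row1); precharges=0
Acc 2: bank1 row0 -> MISS (open row0); precharges=0
Acc 3: bank0 row4 -> MISS (open row4); precharges=0
Acc 4: bank1 row4 -> MISS (open row4); precharges=1
Acc 5: bank0 row1 -> MISS (open row1); precharges=2
Acc 6: bank2 row0 -> MISS (open row0); precharges=3
Acc 7: bank2 row4 -> MISS (open row4); precharges=4
Acc 8: bank1 row1 -> MISS (open row1); precharges=5
Acc 9: bank0 row2 -> MISS (open row2); precharges=6
Acc 10: bank0 row1 -> MISS (open row1); precharges=7
Acc 11: bank1 row0 -> MISS (open row0); precharges=8
Acc 12: bank0 row1 -> HIT
Acc 13: bank1 row0 -> HIT

Answer: M M M M M M M M M M M H H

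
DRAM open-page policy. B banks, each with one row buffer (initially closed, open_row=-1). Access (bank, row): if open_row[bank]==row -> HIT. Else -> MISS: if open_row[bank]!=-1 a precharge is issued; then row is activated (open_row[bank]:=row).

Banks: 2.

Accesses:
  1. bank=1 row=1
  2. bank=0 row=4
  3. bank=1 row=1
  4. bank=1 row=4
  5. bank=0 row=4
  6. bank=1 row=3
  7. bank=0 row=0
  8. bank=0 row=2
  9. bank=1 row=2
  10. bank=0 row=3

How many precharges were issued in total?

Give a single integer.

Answer: 6

Derivation:
Acc 1: bank1 row1 -> MISS (open row1); precharges=0
Acc 2: bank0 row4 -> MISS (open row4); precharges=0
Acc 3: bank1 row1 -> HIT
Acc 4: bank1 row4 -> MISS (open row4); precharges=1
Acc 5: bank0 row4 -> HIT
Acc 6: bank1 row3 -> MISS (open row3); precharges=2
Acc 7: bank0 row0 -> MISS (open row0); precharges=3
Acc 8: bank0 row2 -> MISS (open row2); precharges=4
Acc 9: bank1 row2 -> MISS (open row2); precharges=5
Acc 10: bank0 row3 -> MISS (open row3); precharges=6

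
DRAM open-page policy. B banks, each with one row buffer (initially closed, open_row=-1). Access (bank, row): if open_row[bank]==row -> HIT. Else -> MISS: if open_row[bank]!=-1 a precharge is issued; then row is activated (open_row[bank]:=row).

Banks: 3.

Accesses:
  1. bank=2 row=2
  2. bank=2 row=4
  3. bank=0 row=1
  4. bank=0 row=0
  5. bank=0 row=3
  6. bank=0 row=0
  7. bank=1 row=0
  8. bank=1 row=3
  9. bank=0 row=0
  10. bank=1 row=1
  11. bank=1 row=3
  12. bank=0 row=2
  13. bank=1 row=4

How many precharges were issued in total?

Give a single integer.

Acc 1: bank2 row2 -> MISS (open row2); precharges=0
Acc 2: bank2 row4 -> MISS (open row4); precharges=1
Acc 3: bank0 row1 -> MISS (open row1); precharges=1
Acc 4: bank0 row0 -> MISS (open row0); precharges=2
Acc 5: bank0 row3 -> MISS (open row3); precharges=3
Acc 6: bank0 row0 -> MISS (open row0); precharges=4
Acc 7: bank1 row0 -> MISS (open row0); precharges=4
Acc 8: bank1 row3 -> MISS (open row3); precharges=5
Acc 9: bank0 row0 -> HIT
Acc 10: bank1 row1 -> MISS (open row1); precharges=6
Acc 11: bank1 row3 -> MISS (open row3); precharges=7
Acc 12: bank0 row2 -> MISS (open row2); precharges=8
Acc 13: bank1 row4 -> MISS (open row4); precharges=9

Answer: 9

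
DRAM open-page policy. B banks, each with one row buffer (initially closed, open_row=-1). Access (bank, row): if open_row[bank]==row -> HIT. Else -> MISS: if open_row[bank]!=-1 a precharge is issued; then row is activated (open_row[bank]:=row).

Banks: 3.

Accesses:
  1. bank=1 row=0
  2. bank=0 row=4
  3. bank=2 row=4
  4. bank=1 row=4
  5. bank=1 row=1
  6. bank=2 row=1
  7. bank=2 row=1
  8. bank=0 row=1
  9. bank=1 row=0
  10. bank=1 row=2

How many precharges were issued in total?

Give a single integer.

Answer: 6

Derivation:
Acc 1: bank1 row0 -> MISS (open row0); precharges=0
Acc 2: bank0 row4 -> MISS (open row4); precharges=0
Acc 3: bank2 row4 -> MISS (open row4); precharges=0
Acc 4: bank1 row4 -> MISS (open row4); precharges=1
Acc 5: bank1 row1 -> MISS (open row1); precharges=2
Acc 6: bank2 row1 -> MISS (open row1); precharges=3
Acc 7: bank2 row1 -> HIT
Acc 8: bank0 row1 -> MISS (open row1); precharges=4
Acc 9: bank1 row0 -> MISS (open row0); precharges=5
Acc 10: bank1 row2 -> MISS (open row2); precharges=6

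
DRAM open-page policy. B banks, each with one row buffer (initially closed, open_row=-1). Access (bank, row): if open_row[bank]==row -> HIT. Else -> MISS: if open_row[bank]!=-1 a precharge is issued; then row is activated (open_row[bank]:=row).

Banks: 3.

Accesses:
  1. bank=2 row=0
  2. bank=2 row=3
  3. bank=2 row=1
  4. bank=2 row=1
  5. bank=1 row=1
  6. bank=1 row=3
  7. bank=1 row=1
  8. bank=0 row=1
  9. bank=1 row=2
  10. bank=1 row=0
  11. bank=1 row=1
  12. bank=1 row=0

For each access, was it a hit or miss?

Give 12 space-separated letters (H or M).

Acc 1: bank2 row0 -> MISS (open row0); precharges=0
Acc 2: bank2 row3 -> MISS (open row3); precharges=1
Acc 3: bank2 row1 -> MISS (open row1); precharges=2
Acc 4: bank2 row1 -> HIT
Acc 5: bank1 row1 -> MISS (open row1); precharges=2
Acc 6: bank1 row3 -> MISS (open row3); precharges=3
Acc 7: bank1 row1 -> MISS (open row1); precharges=4
Acc 8: bank0 row1 -> MISS (open row1); precharges=4
Acc 9: bank1 row2 -> MISS (open row2); precharges=5
Acc 10: bank1 row0 -> MISS (open row0); precharges=6
Acc 11: bank1 row1 -> MISS (open row1); precharges=7
Acc 12: bank1 row0 -> MISS (open row0); precharges=8

Answer: M M M H M M M M M M M M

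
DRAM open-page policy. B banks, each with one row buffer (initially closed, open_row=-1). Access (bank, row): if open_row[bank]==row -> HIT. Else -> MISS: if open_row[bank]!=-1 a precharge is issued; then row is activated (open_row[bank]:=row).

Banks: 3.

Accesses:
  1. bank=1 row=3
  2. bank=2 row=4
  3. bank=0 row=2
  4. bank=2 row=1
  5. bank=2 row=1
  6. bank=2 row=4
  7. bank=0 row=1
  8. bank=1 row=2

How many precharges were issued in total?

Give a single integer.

Acc 1: bank1 row3 -> MISS (open row3); precharges=0
Acc 2: bank2 row4 -> MISS (open row4); precharges=0
Acc 3: bank0 row2 -> MISS (open row2); precharges=0
Acc 4: bank2 row1 -> MISS (open row1); precharges=1
Acc 5: bank2 row1 -> HIT
Acc 6: bank2 row4 -> MISS (open row4); precharges=2
Acc 7: bank0 row1 -> MISS (open row1); precharges=3
Acc 8: bank1 row2 -> MISS (open row2); precharges=4

Answer: 4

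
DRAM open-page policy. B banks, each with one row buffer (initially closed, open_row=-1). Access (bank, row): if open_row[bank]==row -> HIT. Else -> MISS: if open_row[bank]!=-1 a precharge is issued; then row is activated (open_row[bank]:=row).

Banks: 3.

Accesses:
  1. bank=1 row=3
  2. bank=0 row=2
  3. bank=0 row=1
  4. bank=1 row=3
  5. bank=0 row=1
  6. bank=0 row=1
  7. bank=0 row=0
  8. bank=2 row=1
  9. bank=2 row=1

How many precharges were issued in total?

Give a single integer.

Acc 1: bank1 row3 -> MISS (open row3); precharges=0
Acc 2: bank0 row2 -> MISS (open row2); precharges=0
Acc 3: bank0 row1 -> MISS (open row1); precharges=1
Acc 4: bank1 row3 -> HIT
Acc 5: bank0 row1 -> HIT
Acc 6: bank0 row1 -> HIT
Acc 7: bank0 row0 -> MISS (open row0); precharges=2
Acc 8: bank2 row1 -> MISS (open row1); precharges=2
Acc 9: bank2 row1 -> HIT

Answer: 2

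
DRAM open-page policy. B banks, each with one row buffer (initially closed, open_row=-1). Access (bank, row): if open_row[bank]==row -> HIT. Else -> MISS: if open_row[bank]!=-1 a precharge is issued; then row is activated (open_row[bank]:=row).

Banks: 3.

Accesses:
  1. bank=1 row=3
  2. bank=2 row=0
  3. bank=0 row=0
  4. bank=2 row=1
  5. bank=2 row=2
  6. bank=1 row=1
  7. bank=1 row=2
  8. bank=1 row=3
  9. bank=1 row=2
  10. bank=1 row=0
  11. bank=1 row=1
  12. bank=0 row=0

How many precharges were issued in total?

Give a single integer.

Acc 1: bank1 row3 -> MISS (open row3); precharges=0
Acc 2: bank2 row0 -> MISS (open row0); precharges=0
Acc 3: bank0 row0 -> MISS (open row0); precharges=0
Acc 4: bank2 row1 -> MISS (open row1); precharges=1
Acc 5: bank2 row2 -> MISS (open row2); precharges=2
Acc 6: bank1 row1 -> MISS (open row1); precharges=3
Acc 7: bank1 row2 -> MISS (open row2); precharges=4
Acc 8: bank1 row3 -> MISS (open row3); precharges=5
Acc 9: bank1 row2 -> MISS (open row2); precharges=6
Acc 10: bank1 row0 -> MISS (open row0); precharges=7
Acc 11: bank1 row1 -> MISS (open row1); precharges=8
Acc 12: bank0 row0 -> HIT

Answer: 8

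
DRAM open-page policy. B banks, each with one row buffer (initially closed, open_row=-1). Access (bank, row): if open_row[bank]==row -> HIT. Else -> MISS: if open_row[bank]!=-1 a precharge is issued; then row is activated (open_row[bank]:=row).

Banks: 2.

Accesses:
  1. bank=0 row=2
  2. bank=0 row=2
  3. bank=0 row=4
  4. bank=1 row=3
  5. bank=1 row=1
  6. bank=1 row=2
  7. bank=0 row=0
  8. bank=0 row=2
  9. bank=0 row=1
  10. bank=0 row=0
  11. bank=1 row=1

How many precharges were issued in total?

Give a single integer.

Acc 1: bank0 row2 -> MISS (open row2); precharges=0
Acc 2: bank0 row2 -> HIT
Acc 3: bank0 row4 -> MISS (open row4); precharges=1
Acc 4: bank1 row3 -> MISS (open row3); precharges=1
Acc 5: bank1 row1 -> MISS (open row1); precharges=2
Acc 6: bank1 row2 -> MISS (open row2); precharges=3
Acc 7: bank0 row0 -> MISS (open row0); precharges=4
Acc 8: bank0 row2 -> MISS (open row2); precharges=5
Acc 9: bank0 row1 -> MISS (open row1); precharges=6
Acc 10: bank0 row0 -> MISS (open row0); precharges=7
Acc 11: bank1 row1 -> MISS (open row1); precharges=8

Answer: 8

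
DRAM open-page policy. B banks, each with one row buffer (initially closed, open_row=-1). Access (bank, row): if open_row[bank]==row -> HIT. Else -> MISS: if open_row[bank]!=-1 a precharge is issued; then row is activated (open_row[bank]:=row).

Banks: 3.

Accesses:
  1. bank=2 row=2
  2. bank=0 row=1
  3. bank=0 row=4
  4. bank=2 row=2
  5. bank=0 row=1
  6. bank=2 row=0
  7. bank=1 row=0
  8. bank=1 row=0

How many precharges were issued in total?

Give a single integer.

Answer: 3

Derivation:
Acc 1: bank2 row2 -> MISS (open row2); precharges=0
Acc 2: bank0 row1 -> MISS (open row1); precharges=0
Acc 3: bank0 row4 -> MISS (open row4); precharges=1
Acc 4: bank2 row2 -> HIT
Acc 5: bank0 row1 -> MISS (open row1); precharges=2
Acc 6: bank2 row0 -> MISS (open row0); precharges=3
Acc 7: bank1 row0 -> MISS (open row0); precharges=3
Acc 8: bank1 row0 -> HIT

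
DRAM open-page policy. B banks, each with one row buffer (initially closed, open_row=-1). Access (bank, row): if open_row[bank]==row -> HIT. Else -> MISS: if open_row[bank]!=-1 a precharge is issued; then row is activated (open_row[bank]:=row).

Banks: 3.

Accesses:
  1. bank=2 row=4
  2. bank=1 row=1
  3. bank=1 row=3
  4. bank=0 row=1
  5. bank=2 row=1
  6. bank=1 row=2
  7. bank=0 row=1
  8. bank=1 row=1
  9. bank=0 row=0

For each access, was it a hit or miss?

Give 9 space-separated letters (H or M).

Acc 1: bank2 row4 -> MISS (open row4); precharges=0
Acc 2: bank1 row1 -> MISS (open row1); precharges=0
Acc 3: bank1 row3 -> MISS (open row3); precharges=1
Acc 4: bank0 row1 -> MISS (open row1); precharges=1
Acc 5: bank2 row1 -> MISS (open row1); precharges=2
Acc 6: bank1 row2 -> MISS (open row2); precharges=3
Acc 7: bank0 row1 -> HIT
Acc 8: bank1 row1 -> MISS (open row1); precharges=4
Acc 9: bank0 row0 -> MISS (open row0); precharges=5

Answer: M M M M M M H M M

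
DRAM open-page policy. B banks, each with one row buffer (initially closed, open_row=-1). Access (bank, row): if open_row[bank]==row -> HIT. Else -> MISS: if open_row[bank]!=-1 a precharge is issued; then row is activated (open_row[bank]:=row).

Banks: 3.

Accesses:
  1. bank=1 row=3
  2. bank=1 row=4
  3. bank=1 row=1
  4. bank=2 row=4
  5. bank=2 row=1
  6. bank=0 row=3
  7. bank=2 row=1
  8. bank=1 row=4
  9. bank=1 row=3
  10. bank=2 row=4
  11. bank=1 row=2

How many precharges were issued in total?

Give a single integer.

Acc 1: bank1 row3 -> MISS (open row3); precharges=0
Acc 2: bank1 row4 -> MISS (open row4); precharges=1
Acc 3: bank1 row1 -> MISS (open row1); precharges=2
Acc 4: bank2 row4 -> MISS (open row4); precharges=2
Acc 5: bank2 row1 -> MISS (open row1); precharges=3
Acc 6: bank0 row3 -> MISS (open row3); precharges=3
Acc 7: bank2 row1 -> HIT
Acc 8: bank1 row4 -> MISS (open row4); precharges=4
Acc 9: bank1 row3 -> MISS (open row3); precharges=5
Acc 10: bank2 row4 -> MISS (open row4); precharges=6
Acc 11: bank1 row2 -> MISS (open row2); precharges=7

Answer: 7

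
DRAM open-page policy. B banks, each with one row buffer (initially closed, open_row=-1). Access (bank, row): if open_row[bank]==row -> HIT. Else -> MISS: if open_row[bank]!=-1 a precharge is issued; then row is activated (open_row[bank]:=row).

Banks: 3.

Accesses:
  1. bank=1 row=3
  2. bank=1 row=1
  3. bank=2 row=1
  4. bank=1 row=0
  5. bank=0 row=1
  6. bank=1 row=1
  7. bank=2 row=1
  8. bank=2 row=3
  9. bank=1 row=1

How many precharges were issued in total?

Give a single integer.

Acc 1: bank1 row3 -> MISS (open row3); precharges=0
Acc 2: bank1 row1 -> MISS (open row1); precharges=1
Acc 3: bank2 row1 -> MISS (open row1); precharges=1
Acc 4: bank1 row0 -> MISS (open row0); precharges=2
Acc 5: bank0 row1 -> MISS (open row1); precharges=2
Acc 6: bank1 row1 -> MISS (open row1); precharges=3
Acc 7: bank2 row1 -> HIT
Acc 8: bank2 row3 -> MISS (open row3); precharges=4
Acc 9: bank1 row1 -> HIT

Answer: 4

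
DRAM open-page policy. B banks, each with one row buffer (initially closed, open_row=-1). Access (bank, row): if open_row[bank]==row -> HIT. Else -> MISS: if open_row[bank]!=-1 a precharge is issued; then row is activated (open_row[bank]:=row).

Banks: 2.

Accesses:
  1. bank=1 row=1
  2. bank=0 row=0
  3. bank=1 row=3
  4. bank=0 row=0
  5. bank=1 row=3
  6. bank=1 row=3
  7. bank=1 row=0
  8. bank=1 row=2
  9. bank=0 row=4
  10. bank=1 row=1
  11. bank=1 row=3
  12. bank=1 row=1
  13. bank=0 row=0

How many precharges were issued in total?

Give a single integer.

Answer: 8

Derivation:
Acc 1: bank1 row1 -> MISS (open row1); precharges=0
Acc 2: bank0 row0 -> MISS (open row0); precharges=0
Acc 3: bank1 row3 -> MISS (open row3); precharges=1
Acc 4: bank0 row0 -> HIT
Acc 5: bank1 row3 -> HIT
Acc 6: bank1 row3 -> HIT
Acc 7: bank1 row0 -> MISS (open row0); precharges=2
Acc 8: bank1 row2 -> MISS (open row2); precharges=3
Acc 9: bank0 row4 -> MISS (open row4); precharges=4
Acc 10: bank1 row1 -> MISS (open row1); precharges=5
Acc 11: bank1 row3 -> MISS (open row3); precharges=6
Acc 12: bank1 row1 -> MISS (open row1); precharges=7
Acc 13: bank0 row0 -> MISS (open row0); precharges=8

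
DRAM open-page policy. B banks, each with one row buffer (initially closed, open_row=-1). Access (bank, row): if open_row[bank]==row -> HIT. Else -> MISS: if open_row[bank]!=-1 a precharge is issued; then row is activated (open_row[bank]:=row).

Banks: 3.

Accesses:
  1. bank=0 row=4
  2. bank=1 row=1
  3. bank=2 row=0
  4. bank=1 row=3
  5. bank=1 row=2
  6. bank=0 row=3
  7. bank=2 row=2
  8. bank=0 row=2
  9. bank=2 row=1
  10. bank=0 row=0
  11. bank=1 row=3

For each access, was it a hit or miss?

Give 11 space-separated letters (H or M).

Answer: M M M M M M M M M M M

Derivation:
Acc 1: bank0 row4 -> MISS (open row4); precharges=0
Acc 2: bank1 row1 -> MISS (open row1); precharges=0
Acc 3: bank2 row0 -> MISS (open row0); precharges=0
Acc 4: bank1 row3 -> MISS (open row3); precharges=1
Acc 5: bank1 row2 -> MISS (open row2); precharges=2
Acc 6: bank0 row3 -> MISS (open row3); precharges=3
Acc 7: bank2 row2 -> MISS (open row2); precharges=4
Acc 8: bank0 row2 -> MISS (open row2); precharges=5
Acc 9: bank2 row1 -> MISS (open row1); precharges=6
Acc 10: bank0 row0 -> MISS (open row0); precharges=7
Acc 11: bank1 row3 -> MISS (open row3); precharges=8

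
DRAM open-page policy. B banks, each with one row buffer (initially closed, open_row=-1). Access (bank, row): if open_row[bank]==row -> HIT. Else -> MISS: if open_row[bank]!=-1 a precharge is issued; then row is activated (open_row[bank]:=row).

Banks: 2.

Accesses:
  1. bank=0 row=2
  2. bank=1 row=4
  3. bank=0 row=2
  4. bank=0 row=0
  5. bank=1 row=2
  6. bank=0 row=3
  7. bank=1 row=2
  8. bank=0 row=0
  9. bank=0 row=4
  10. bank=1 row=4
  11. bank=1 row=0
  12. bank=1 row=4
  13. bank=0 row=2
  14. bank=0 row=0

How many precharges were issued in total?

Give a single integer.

Acc 1: bank0 row2 -> MISS (open row2); precharges=0
Acc 2: bank1 row4 -> MISS (open row4); precharges=0
Acc 3: bank0 row2 -> HIT
Acc 4: bank0 row0 -> MISS (open row0); precharges=1
Acc 5: bank1 row2 -> MISS (open row2); precharges=2
Acc 6: bank0 row3 -> MISS (open row3); precharges=3
Acc 7: bank1 row2 -> HIT
Acc 8: bank0 row0 -> MISS (open row0); precharges=4
Acc 9: bank0 row4 -> MISS (open row4); precharges=5
Acc 10: bank1 row4 -> MISS (open row4); precharges=6
Acc 11: bank1 row0 -> MISS (open row0); precharges=7
Acc 12: bank1 row4 -> MISS (open row4); precharges=8
Acc 13: bank0 row2 -> MISS (open row2); precharges=9
Acc 14: bank0 row0 -> MISS (open row0); precharges=10

Answer: 10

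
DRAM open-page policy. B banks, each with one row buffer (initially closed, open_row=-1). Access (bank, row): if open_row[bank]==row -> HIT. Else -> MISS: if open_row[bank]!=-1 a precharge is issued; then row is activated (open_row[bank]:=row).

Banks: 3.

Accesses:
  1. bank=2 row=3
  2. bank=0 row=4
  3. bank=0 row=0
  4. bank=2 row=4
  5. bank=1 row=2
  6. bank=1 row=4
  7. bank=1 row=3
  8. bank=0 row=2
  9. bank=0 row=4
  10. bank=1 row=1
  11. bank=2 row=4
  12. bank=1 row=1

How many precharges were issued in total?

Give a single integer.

Answer: 7

Derivation:
Acc 1: bank2 row3 -> MISS (open row3); precharges=0
Acc 2: bank0 row4 -> MISS (open row4); precharges=0
Acc 3: bank0 row0 -> MISS (open row0); precharges=1
Acc 4: bank2 row4 -> MISS (open row4); precharges=2
Acc 5: bank1 row2 -> MISS (open row2); precharges=2
Acc 6: bank1 row4 -> MISS (open row4); precharges=3
Acc 7: bank1 row3 -> MISS (open row3); precharges=4
Acc 8: bank0 row2 -> MISS (open row2); precharges=5
Acc 9: bank0 row4 -> MISS (open row4); precharges=6
Acc 10: bank1 row1 -> MISS (open row1); precharges=7
Acc 11: bank2 row4 -> HIT
Acc 12: bank1 row1 -> HIT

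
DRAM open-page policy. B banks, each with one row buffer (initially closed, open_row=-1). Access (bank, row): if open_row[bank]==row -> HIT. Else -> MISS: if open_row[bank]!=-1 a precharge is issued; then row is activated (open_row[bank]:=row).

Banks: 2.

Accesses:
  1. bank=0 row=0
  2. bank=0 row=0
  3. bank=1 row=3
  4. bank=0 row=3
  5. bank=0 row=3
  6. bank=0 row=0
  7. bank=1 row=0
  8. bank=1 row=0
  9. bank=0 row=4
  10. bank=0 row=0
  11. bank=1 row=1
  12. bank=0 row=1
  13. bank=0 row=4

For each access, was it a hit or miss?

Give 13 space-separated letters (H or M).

Answer: M H M M H M M H M M M M M

Derivation:
Acc 1: bank0 row0 -> MISS (open row0); precharges=0
Acc 2: bank0 row0 -> HIT
Acc 3: bank1 row3 -> MISS (open row3); precharges=0
Acc 4: bank0 row3 -> MISS (open row3); precharges=1
Acc 5: bank0 row3 -> HIT
Acc 6: bank0 row0 -> MISS (open row0); precharges=2
Acc 7: bank1 row0 -> MISS (open row0); precharges=3
Acc 8: bank1 row0 -> HIT
Acc 9: bank0 row4 -> MISS (open row4); precharges=4
Acc 10: bank0 row0 -> MISS (open row0); precharges=5
Acc 11: bank1 row1 -> MISS (open row1); precharges=6
Acc 12: bank0 row1 -> MISS (open row1); precharges=7
Acc 13: bank0 row4 -> MISS (open row4); precharges=8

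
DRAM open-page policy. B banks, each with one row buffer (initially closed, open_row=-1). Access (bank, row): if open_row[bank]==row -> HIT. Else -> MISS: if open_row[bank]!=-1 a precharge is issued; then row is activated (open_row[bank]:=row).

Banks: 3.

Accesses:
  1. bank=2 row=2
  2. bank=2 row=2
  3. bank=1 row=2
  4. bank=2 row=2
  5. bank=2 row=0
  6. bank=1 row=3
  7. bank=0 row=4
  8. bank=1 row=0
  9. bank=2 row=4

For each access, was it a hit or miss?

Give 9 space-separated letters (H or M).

Answer: M H M H M M M M M

Derivation:
Acc 1: bank2 row2 -> MISS (open row2); precharges=0
Acc 2: bank2 row2 -> HIT
Acc 3: bank1 row2 -> MISS (open row2); precharges=0
Acc 4: bank2 row2 -> HIT
Acc 5: bank2 row0 -> MISS (open row0); precharges=1
Acc 6: bank1 row3 -> MISS (open row3); precharges=2
Acc 7: bank0 row4 -> MISS (open row4); precharges=2
Acc 8: bank1 row0 -> MISS (open row0); precharges=3
Acc 9: bank2 row4 -> MISS (open row4); precharges=4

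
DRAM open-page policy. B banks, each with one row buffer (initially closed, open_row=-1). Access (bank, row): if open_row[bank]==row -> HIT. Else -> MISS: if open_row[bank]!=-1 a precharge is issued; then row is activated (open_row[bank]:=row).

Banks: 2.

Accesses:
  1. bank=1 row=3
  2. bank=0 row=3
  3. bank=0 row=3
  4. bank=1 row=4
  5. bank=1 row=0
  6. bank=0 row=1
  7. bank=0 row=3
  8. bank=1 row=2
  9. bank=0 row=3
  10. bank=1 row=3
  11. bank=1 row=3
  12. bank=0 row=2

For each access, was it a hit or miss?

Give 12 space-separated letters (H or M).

Answer: M M H M M M M M H M H M

Derivation:
Acc 1: bank1 row3 -> MISS (open row3); precharges=0
Acc 2: bank0 row3 -> MISS (open row3); precharges=0
Acc 3: bank0 row3 -> HIT
Acc 4: bank1 row4 -> MISS (open row4); precharges=1
Acc 5: bank1 row0 -> MISS (open row0); precharges=2
Acc 6: bank0 row1 -> MISS (open row1); precharges=3
Acc 7: bank0 row3 -> MISS (open row3); precharges=4
Acc 8: bank1 row2 -> MISS (open row2); precharges=5
Acc 9: bank0 row3 -> HIT
Acc 10: bank1 row3 -> MISS (open row3); precharges=6
Acc 11: bank1 row3 -> HIT
Acc 12: bank0 row2 -> MISS (open row2); precharges=7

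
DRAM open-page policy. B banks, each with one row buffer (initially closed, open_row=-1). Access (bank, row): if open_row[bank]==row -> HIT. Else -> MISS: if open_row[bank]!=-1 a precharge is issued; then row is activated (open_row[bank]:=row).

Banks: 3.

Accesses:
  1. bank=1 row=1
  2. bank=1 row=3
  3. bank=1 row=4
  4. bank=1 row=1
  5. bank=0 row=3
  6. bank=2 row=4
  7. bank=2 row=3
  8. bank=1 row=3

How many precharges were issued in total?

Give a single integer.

Acc 1: bank1 row1 -> MISS (open row1); precharges=0
Acc 2: bank1 row3 -> MISS (open row3); precharges=1
Acc 3: bank1 row4 -> MISS (open row4); precharges=2
Acc 4: bank1 row1 -> MISS (open row1); precharges=3
Acc 5: bank0 row3 -> MISS (open row3); precharges=3
Acc 6: bank2 row4 -> MISS (open row4); precharges=3
Acc 7: bank2 row3 -> MISS (open row3); precharges=4
Acc 8: bank1 row3 -> MISS (open row3); precharges=5

Answer: 5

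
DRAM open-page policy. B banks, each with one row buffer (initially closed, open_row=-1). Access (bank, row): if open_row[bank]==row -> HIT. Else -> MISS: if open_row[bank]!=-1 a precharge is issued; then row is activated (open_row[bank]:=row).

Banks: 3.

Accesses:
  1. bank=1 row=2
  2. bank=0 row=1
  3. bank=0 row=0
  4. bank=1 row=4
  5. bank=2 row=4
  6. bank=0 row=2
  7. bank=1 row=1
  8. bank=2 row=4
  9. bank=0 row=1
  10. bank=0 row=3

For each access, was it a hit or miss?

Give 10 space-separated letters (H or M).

Answer: M M M M M M M H M M

Derivation:
Acc 1: bank1 row2 -> MISS (open row2); precharges=0
Acc 2: bank0 row1 -> MISS (open row1); precharges=0
Acc 3: bank0 row0 -> MISS (open row0); precharges=1
Acc 4: bank1 row4 -> MISS (open row4); precharges=2
Acc 5: bank2 row4 -> MISS (open row4); precharges=2
Acc 6: bank0 row2 -> MISS (open row2); precharges=3
Acc 7: bank1 row1 -> MISS (open row1); precharges=4
Acc 8: bank2 row4 -> HIT
Acc 9: bank0 row1 -> MISS (open row1); precharges=5
Acc 10: bank0 row3 -> MISS (open row3); precharges=6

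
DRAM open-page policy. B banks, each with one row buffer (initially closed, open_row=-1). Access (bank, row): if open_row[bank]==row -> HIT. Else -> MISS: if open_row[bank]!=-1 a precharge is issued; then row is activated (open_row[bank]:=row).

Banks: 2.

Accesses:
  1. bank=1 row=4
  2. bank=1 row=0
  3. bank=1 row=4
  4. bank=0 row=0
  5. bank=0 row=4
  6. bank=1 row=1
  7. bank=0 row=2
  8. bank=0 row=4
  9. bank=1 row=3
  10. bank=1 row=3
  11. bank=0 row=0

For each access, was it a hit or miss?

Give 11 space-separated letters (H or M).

Answer: M M M M M M M M M H M

Derivation:
Acc 1: bank1 row4 -> MISS (open row4); precharges=0
Acc 2: bank1 row0 -> MISS (open row0); precharges=1
Acc 3: bank1 row4 -> MISS (open row4); precharges=2
Acc 4: bank0 row0 -> MISS (open row0); precharges=2
Acc 5: bank0 row4 -> MISS (open row4); precharges=3
Acc 6: bank1 row1 -> MISS (open row1); precharges=4
Acc 7: bank0 row2 -> MISS (open row2); precharges=5
Acc 8: bank0 row4 -> MISS (open row4); precharges=6
Acc 9: bank1 row3 -> MISS (open row3); precharges=7
Acc 10: bank1 row3 -> HIT
Acc 11: bank0 row0 -> MISS (open row0); precharges=8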